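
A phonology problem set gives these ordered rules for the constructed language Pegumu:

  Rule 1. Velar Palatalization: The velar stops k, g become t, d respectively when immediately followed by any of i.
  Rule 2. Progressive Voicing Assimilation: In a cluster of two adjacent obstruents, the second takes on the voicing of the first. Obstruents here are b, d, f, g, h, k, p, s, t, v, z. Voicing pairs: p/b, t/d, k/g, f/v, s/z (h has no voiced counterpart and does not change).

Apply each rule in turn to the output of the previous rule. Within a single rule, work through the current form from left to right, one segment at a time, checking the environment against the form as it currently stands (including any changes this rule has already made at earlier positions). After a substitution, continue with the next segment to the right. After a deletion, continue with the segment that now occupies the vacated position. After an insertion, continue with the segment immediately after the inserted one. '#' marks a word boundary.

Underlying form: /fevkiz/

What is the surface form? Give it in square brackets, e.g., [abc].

[fevdiz]

Rule 1 Velar Palatalization: [fevkiz] → [fevtiz]
Rule 2 Progressive Voicing Assimilation: [fevtiz] → [fevdiz]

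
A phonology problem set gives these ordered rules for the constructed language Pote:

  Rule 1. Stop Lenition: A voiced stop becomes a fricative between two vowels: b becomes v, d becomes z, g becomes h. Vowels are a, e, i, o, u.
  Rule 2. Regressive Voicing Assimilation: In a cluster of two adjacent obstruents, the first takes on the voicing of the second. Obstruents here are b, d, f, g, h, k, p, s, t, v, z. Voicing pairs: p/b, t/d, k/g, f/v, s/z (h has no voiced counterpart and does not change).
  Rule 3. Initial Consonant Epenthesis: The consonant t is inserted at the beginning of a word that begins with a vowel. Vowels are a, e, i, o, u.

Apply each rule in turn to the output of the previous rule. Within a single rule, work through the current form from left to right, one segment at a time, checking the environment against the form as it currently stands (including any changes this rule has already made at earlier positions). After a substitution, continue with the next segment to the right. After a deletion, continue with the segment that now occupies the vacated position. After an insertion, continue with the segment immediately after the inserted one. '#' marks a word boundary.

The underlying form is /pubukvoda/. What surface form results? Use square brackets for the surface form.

Rule 1 Stop Lenition: [pubukvoda] → [puvukvoza]
Rule 2 Regressive Voicing Assimilation: [puvukvoza] → [puvugvoza]
Rule 3 Initial Consonant Epenthesis: no change — [puvugvoza]

[puvugvoza]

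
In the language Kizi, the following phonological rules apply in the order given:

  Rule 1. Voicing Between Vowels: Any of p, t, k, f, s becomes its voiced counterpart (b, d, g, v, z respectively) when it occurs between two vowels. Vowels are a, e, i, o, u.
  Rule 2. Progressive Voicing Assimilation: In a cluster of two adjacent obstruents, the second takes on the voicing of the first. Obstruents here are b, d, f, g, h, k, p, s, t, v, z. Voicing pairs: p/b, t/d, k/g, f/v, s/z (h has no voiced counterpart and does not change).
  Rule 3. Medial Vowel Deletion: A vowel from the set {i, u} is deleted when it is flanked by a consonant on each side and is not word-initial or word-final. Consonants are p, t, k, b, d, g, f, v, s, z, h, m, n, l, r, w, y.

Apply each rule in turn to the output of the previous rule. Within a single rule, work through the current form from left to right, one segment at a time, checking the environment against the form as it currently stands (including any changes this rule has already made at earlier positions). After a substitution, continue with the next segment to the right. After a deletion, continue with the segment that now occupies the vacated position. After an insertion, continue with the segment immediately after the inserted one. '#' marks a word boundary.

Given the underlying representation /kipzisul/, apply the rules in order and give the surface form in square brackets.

[kpszl]

Rule 1 Voicing Between Vowels: [kipzisul] → [kipzizul]
Rule 2 Progressive Voicing Assimilation: [kipzizul] → [kipsizul]
Rule 3 Medial Vowel Deletion: [kipsizul] → [kpszl]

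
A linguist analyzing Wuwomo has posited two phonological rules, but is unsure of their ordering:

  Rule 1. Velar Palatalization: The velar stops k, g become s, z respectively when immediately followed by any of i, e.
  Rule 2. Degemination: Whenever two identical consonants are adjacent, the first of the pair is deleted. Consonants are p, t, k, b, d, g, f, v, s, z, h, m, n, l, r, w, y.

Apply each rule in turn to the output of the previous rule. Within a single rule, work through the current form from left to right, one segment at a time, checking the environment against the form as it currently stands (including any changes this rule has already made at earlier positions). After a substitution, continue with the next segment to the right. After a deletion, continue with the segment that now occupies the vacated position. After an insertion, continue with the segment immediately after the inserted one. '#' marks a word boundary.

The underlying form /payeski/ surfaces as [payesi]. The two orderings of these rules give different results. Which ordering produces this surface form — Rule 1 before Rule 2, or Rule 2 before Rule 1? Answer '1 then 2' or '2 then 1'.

1 then 2

Order 1 then 2:
  1 Velar Palatalization: [payeski] → [payessi]
  2 Degemination: [payessi] → [payesi]
  result: [payesi]
Order 2 then 1:
  2 Degemination: no change — [payeski]
  1 Velar Palatalization: [payeski] → [payessi]
  result: [payessi]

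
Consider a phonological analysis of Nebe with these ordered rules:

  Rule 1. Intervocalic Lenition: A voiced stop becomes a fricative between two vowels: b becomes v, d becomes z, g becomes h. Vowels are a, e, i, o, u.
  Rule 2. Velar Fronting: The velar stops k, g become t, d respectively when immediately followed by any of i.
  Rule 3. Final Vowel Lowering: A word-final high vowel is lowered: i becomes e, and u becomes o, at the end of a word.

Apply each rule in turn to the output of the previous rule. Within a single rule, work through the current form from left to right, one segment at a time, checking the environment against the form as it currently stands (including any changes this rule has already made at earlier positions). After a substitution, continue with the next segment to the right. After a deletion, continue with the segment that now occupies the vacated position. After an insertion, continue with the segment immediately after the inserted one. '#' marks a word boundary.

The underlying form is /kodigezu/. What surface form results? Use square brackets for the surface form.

[kozihezo]

Rule 1 Intervocalic Lenition: [kodigezu] → [kozihezu]
Rule 2 Velar Fronting: no change — [kozihezu]
Rule 3 Final Vowel Lowering: [kozihezu] → [kozihezo]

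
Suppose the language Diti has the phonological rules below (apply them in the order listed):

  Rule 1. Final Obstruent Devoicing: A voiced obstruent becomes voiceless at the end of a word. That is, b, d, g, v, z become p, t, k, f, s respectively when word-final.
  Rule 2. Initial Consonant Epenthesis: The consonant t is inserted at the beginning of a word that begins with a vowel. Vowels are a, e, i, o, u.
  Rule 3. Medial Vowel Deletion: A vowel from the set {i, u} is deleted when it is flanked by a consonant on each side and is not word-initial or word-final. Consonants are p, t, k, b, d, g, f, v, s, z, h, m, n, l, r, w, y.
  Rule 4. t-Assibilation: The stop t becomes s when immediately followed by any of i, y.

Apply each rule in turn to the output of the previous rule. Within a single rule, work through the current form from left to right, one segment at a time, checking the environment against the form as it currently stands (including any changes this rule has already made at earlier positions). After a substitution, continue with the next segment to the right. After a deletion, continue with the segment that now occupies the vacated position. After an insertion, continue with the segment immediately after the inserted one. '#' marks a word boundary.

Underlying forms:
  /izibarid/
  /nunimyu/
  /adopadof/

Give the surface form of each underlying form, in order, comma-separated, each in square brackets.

[tzbart], [nnmyu], [tadopadof]

/izibarid/:
  Rule 1 Final Obstruent Devoicing: [izibarid] → [izibarit]
  Rule 2 Initial Consonant Epenthesis: [izibarit] → [tizibarit]
  Rule 3 Medial Vowel Deletion: [tizibarit] → [tzbart]
  Rule 4 t-Assibilation: no change — [tzbart]
/nunimyu/:
  Rule 1 Final Obstruent Devoicing: no change — [nunimyu]
  Rule 2 Initial Consonant Epenthesis: no change — [nunimyu]
  Rule 3 Medial Vowel Deletion: [nunimyu] → [nnmyu]
  Rule 4 t-Assibilation: no change — [nnmyu]
/adopadof/:
  Rule 1 Final Obstruent Devoicing: no change — [adopadof]
  Rule 2 Initial Consonant Epenthesis: [adopadof] → [tadopadof]
  Rule 3 Medial Vowel Deletion: no change — [tadopadof]
  Rule 4 t-Assibilation: no change — [tadopadof]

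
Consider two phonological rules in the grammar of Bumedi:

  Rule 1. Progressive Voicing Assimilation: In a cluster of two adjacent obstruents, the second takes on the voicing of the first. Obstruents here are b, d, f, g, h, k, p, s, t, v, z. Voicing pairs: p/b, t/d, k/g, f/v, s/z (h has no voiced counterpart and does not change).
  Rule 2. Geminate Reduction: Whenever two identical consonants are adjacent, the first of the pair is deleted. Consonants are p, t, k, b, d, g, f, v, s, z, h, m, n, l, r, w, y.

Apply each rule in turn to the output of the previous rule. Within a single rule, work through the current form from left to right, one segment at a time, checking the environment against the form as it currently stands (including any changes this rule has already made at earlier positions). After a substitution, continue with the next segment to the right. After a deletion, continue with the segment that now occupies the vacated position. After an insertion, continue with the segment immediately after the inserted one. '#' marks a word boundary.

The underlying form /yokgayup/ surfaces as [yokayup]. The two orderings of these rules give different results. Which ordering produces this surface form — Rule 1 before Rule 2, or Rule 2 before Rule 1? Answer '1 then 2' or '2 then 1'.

Order 1 then 2:
  1 Progressive Voicing Assimilation: [yokgayup] → [yokkayup]
  2 Geminate Reduction: [yokkayup] → [yokayup]
  result: [yokayup]
Order 2 then 1:
  2 Geminate Reduction: no change — [yokgayup]
  1 Progressive Voicing Assimilation: [yokgayup] → [yokkayup]
  result: [yokkayup]

1 then 2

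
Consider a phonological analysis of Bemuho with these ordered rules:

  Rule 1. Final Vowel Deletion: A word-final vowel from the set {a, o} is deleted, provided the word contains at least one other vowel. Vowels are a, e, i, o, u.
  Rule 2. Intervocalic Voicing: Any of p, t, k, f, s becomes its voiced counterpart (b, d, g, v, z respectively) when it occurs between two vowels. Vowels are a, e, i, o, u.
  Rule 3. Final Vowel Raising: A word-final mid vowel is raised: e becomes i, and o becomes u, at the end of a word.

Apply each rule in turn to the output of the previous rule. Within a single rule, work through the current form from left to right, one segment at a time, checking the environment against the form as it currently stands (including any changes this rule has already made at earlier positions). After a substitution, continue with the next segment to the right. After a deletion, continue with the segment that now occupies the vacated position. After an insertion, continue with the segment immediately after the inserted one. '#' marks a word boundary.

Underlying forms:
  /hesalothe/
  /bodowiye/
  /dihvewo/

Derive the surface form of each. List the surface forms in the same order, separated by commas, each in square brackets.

[hezalothi], [bodowiyi], [dihvew]

/hesalothe/:
  Rule 1 Final Vowel Deletion: no change — [hesalothe]
  Rule 2 Intervocalic Voicing: [hesalothe] → [hezalothe]
  Rule 3 Final Vowel Raising: [hezalothe] → [hezalothi]
/bodowiye/:
  Rule 1 Final Vowel Deletion: no change — [bodowiye]
  Rule 2 Intervocalic Voicing: no change — [bodowiye]
  Rule 3 Final Vowel Raising: [bodowiye] → [bodowiyi]
/dihvewo/:
  Rule 1 Final Vowel Deletion: [dihvewo] → [dihvew]
  Rule 2 Intervocalic Voicing: no change — [dihvew]
  Rule 3 Final Vowel Raising: no change — [dihvew]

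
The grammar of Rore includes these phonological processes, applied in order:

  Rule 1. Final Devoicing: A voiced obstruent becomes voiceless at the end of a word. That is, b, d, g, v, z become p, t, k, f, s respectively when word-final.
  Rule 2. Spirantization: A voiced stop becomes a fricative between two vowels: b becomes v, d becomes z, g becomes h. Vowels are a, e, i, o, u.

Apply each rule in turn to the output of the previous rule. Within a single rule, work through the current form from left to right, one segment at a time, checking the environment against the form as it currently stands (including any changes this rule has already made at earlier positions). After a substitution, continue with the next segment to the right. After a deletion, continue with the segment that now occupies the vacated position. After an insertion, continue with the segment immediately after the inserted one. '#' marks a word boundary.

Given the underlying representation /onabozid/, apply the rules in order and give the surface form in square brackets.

Rule 1 Final Devoicing: [onabozid] → [onabozit]
Rule 2 Spirantization: [onabozit] → [onavozit]

[onavozit]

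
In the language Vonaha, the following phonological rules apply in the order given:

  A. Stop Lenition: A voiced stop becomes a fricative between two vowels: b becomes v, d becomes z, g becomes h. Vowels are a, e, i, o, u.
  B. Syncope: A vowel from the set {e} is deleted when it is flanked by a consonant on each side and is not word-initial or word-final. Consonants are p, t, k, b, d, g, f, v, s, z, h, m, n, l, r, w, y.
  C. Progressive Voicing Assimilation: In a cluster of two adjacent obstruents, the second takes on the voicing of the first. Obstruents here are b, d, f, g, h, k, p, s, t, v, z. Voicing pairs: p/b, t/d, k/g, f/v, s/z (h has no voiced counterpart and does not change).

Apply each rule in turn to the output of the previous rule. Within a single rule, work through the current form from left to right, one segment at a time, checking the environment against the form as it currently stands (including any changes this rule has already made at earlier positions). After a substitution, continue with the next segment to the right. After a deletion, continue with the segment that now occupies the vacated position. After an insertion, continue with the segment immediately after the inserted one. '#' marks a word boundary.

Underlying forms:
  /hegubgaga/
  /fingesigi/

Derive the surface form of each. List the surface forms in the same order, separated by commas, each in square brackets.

/hegubgaga/:
  A Stop Lenition: [hegubgaga] → [hehubgaha]
  B Syncope: [hehubgaha] → [hhubgaha]
  C Progressive Voicing Assimilation: no change — [hhubgaha]
/fingesigi/:
  A Stop Lenition: [fingesigi] → [fingesihi]
  B Syncope: [fingesihi] → [fingsihi]
  C Progressive Voicing Assimilation: [fingsihi] → [fingzihi]

[hhubgaha], [fingzihi]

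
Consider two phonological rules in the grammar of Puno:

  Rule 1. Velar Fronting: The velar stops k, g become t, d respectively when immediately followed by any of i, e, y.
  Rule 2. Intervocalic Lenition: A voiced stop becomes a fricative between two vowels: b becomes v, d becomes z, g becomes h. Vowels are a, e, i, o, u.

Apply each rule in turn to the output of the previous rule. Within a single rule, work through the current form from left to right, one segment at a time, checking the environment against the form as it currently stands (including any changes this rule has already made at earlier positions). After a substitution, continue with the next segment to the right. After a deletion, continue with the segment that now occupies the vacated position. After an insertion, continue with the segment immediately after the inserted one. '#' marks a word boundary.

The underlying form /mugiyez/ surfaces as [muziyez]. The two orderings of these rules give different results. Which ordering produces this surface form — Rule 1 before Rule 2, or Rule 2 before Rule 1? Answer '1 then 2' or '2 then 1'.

Order 1 then 2:
  1 Velar Fronting: [mugiyez] → [mudiyez]
  2 Intervocalic Lenition: [mudiyez] → [muziyez]
  result: [muziyez]
Order 2 then 1:
  2 Intervocalic Lenition: [mugiyez] → [muhiyez]
  1 Velar Fronting: no change — [muhiyez]
  result: [muhiyez]

1 then 2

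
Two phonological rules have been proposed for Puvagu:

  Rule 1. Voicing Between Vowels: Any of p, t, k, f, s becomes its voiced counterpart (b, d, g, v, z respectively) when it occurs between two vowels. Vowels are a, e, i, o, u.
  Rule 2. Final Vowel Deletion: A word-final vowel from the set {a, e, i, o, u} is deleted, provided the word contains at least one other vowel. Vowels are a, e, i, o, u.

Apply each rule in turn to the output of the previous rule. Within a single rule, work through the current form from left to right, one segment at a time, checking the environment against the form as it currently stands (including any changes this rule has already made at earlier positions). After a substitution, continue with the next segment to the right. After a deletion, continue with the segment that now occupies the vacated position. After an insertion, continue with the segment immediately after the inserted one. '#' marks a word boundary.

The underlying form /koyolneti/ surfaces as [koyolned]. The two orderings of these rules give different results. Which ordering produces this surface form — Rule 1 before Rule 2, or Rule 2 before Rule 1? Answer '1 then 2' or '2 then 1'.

1 then 2

Order 1 then 2:
  1 Voicing Between Vowels: [koyolneti] → [koyolnedi]
  2 Final Vowel Deletion: [koyolnedi] → [koyolned]
  result: [koyolned]
Order 2 then 1:
  2 Final Vowel Deletion: [koyolneti] → [koyolnet]
  1 Voicing Between Vowels: no change — [koyolnet]
  result: [koyolnet]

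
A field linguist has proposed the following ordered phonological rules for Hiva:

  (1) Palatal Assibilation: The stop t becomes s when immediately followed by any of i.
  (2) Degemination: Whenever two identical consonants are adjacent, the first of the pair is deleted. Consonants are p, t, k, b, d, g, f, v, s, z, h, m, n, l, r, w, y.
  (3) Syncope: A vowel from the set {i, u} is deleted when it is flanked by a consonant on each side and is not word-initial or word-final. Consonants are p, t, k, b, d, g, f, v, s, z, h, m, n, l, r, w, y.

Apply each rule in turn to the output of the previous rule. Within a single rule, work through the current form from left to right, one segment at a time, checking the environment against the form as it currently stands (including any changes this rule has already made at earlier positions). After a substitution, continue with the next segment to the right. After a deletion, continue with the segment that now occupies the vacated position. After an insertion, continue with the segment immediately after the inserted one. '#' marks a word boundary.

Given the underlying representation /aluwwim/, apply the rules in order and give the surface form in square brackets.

[alwm]

(1) Palatal Assibilation: no change — [aluwwim]
(2) Degemination: [aluwwim] → [aluwim]
(3) Syncope: [aluwim] → [alwm]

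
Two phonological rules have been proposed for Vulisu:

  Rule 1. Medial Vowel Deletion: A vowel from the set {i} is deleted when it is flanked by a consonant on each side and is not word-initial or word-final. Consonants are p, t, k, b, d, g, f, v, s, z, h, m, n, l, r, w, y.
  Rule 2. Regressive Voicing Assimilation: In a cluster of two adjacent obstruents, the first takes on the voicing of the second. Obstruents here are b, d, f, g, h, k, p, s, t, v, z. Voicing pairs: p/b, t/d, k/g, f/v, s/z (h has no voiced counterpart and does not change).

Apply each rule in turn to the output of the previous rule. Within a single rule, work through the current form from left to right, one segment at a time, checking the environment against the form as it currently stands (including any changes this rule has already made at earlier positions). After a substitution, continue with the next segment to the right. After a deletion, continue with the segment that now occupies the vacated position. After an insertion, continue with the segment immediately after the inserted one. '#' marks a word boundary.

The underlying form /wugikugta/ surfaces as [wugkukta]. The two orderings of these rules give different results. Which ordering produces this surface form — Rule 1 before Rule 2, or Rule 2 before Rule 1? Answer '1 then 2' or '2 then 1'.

2 then 1

Order 1 then 2:
  1 Medial Vowel Deletion: [wugikugta] → [wugkugta]
  2 Regressive Voicing Assimilation: [wugkugta] → [wukkukta]
  result: [wukkukta]
Order 2 then 1:
  2 Regressive Voicing Assimilation: [wugikugta] → [wugikukta]
  1 Medial Vowel Deletion: [wugikukta] → [wugkukta]
  result: [wugkukta]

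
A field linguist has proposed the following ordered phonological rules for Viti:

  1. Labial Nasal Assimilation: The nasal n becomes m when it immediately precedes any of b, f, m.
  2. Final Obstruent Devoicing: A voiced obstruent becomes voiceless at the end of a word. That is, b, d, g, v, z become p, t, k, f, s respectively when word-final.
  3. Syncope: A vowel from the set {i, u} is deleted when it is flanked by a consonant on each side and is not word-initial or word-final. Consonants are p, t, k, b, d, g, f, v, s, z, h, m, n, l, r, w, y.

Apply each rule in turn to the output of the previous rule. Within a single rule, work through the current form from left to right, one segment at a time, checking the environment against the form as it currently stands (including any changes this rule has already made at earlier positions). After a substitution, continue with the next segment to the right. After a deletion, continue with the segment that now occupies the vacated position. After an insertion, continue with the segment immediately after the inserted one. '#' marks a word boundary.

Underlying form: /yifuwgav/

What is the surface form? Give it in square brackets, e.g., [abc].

1 Labial Nasal Assimilation: no change — [yifuwgav]
2 Final Obstruent Devoicing: [yifuwgav] → [yifuwgaf]
3 Syncope: [yifuwgaf] → [yfwgaf]

[yfwgaf]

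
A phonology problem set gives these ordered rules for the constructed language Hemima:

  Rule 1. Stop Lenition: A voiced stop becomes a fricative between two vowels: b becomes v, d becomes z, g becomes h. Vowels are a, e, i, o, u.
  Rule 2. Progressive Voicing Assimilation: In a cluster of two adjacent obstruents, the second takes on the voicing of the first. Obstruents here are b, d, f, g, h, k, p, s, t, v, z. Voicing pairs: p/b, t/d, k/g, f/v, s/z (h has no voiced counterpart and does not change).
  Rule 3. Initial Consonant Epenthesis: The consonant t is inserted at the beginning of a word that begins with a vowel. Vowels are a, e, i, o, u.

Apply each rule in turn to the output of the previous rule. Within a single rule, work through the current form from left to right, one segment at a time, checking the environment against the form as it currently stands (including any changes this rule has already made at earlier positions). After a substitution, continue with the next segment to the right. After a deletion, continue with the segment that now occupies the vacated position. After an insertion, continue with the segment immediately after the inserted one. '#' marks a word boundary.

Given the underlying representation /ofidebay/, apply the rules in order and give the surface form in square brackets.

Rule 1 Stop Lenition: [ofidebay] → [ofizevay]
Rule 2 Progressive Voicing Assimilation: no change — [ofizevay]
Rule 3 Initial Consonant Epenthesis: [ofizevay] → [tofizevay]

[tofizevay]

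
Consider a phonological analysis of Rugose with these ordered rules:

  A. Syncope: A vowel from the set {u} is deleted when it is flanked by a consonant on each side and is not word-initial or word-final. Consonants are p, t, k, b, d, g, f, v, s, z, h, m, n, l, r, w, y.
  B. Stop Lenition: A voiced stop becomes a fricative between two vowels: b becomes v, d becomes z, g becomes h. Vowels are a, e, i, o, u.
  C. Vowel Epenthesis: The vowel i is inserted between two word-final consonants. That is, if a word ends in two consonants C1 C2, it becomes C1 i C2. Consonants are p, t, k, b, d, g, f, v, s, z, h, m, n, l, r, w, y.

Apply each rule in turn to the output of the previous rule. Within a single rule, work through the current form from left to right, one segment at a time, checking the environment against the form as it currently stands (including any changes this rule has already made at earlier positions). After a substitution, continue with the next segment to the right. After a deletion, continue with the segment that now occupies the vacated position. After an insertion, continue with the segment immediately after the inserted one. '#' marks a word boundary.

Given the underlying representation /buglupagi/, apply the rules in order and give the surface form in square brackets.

[bglpahi]

A Syncope: [buglupagi] → [bglpagi]
B Stop Lenition: [bglpagi] → [bglpahi]
C Vowel Epenthesis: no change — [bglpahi]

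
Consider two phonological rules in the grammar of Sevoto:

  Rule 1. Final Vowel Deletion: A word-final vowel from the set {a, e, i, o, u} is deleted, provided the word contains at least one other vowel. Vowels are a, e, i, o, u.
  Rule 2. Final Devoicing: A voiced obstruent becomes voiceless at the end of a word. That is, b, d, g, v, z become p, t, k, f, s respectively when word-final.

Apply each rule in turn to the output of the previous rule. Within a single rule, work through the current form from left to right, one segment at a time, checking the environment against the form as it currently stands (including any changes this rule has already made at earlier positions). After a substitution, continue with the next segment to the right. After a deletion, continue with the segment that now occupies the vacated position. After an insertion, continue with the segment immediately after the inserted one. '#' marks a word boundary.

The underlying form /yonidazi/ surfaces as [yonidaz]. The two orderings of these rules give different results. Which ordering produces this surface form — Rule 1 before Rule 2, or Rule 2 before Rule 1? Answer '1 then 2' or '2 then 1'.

Order 1 then 2:
  1 Final Vowel Deletion: [yonidazi] → [yonidaz]
  2 Final Devoicing: [yonidaz] → [yonidas]
  result: [yonidas]
Order 2 then 1:
  2 Final Devoicing: no change — [yonidazi]
  1 Final Vowel Deletion: [yonidazi] → [yonidaz]
  result: [yonidaz]

2 then 1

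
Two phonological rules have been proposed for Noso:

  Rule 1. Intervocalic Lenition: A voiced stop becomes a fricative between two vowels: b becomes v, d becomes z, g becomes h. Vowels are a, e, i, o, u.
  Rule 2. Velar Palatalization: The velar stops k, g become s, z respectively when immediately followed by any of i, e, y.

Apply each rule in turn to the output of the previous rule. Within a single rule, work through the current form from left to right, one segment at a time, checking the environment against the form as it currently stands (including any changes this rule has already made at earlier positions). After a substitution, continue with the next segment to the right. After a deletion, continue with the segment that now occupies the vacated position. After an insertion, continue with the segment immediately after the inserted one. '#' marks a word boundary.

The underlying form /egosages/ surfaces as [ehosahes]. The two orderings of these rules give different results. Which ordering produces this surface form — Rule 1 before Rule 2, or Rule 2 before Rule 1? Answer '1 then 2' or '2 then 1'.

Order 1 then 2:
  1 Intervocalic Lenition: [egosages] → [ehosahes]
  2 Velar Palatalization: no change — [ehosahes]
  result: [ehosahes]
Order 2 then 1:
  2 Velar Palatalization: [egosages] → [egosazes]
  1 Intervocalic Lenition: [egosazes] → [ehosazes]
  result: [ehosazes]

1 then 2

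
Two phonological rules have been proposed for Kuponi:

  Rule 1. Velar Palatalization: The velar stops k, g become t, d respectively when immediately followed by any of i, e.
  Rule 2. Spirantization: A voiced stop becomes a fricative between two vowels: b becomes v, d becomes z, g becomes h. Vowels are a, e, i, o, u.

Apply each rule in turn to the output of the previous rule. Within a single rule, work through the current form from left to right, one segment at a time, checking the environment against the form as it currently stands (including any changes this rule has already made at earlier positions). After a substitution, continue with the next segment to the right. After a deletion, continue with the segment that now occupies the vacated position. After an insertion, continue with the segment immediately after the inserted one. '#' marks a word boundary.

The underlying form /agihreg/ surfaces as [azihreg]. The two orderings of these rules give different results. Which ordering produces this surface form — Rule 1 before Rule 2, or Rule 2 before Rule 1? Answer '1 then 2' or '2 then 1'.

1 then 2

Order 1 then 2:
  1 Velar Palatalization: [agihreg] → [adihreg]
  2 Spirantization: [adihreg] → [azihreg]
  result: [azihreg]
Order 2 then 1:
  2 Spirantization: [agihreg] → [ahihreg]
  1 Velar Palatalization: no change — [ahihreg]
  result: [ahihreg]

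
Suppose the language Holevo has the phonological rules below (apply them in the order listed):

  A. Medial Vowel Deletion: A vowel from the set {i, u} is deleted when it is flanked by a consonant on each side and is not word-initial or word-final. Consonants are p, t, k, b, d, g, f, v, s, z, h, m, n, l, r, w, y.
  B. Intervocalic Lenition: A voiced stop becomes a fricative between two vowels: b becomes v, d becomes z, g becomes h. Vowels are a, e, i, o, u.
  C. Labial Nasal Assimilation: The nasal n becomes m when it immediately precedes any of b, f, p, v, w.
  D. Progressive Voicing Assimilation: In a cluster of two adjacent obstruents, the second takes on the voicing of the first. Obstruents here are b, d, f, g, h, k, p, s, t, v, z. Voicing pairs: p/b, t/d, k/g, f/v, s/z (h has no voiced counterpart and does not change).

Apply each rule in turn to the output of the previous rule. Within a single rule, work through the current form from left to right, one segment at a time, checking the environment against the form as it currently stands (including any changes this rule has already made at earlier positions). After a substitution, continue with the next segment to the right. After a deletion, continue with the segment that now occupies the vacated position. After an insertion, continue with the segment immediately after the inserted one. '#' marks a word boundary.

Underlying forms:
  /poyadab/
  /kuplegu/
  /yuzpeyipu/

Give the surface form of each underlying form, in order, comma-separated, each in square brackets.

[poyazab], [kplehu], [yzbeypu]

/poyadab/:
  A Medial Vowel Deletion: no change — [poyadab]
  B Intervocalic Lenition: [poyadab] → [poyazab]
  C Labial Nasal Assimilation: no change — [poyazab]
  D Progressive Voicing Assimilation: no change — [poyazab]
/kuplegu/:
  A Medial Vowel Deletion: [kuplegu] → [kplegu]
  B Intervocalic Lenition: [kplegu] → [kplehu]
  C Labial Nasal Assimilation: no change — [kplehu]
  D Progressive Voicing Assimilation: no change — [kplehu]
/yuzpeyipu/:
  A Medial Vowel Deletion: [yuzpeyipu] → [yzpeypu]
  B Intervocalic Lenition: no change — [yzpeypu]
  C Labial Nasal Assimilation: no change — [yzpeypu]
  D Progressive Voicing Assimilation: [yzpeypu] → [yzbeypu]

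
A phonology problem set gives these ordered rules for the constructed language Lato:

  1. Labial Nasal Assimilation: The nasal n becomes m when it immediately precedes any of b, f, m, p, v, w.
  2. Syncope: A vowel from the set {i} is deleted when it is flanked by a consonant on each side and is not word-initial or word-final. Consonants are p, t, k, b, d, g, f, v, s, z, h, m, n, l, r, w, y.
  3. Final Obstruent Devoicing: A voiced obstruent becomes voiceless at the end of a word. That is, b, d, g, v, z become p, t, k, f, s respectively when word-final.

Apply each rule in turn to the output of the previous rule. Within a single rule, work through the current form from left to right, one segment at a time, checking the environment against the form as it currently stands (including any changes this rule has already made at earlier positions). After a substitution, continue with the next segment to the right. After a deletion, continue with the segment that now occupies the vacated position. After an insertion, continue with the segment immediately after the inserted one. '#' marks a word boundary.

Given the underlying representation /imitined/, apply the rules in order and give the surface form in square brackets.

[imtnet]

1 Labial Nasal Assimilation: no change — [imitined]
2 Syncope: [imitined] → [imtned]
3 Final Obstruent Devoicing: [imtned] → [imtnet]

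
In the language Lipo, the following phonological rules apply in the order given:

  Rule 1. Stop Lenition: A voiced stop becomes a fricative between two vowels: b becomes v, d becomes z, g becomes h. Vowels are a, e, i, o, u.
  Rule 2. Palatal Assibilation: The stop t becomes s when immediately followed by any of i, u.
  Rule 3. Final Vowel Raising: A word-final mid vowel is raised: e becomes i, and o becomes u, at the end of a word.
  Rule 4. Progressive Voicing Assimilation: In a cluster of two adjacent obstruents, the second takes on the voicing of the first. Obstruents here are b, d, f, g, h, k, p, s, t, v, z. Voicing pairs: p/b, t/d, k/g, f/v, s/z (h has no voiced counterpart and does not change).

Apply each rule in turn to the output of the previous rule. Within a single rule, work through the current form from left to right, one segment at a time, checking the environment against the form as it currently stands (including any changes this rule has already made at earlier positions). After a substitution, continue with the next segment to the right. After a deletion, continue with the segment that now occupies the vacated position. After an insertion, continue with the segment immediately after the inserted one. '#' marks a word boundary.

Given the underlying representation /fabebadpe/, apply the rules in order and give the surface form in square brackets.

[favevadbi]

Rule 1 Stop Lenition: [fabebadpe] → [favevadpe]
Rule 2 Palatal Assibilation: no change — [favevadpe]
Rule 3 Final Vowel Raising: [favevadpe] → [favevadpi]
Rule 4 Progressive Voicing Assimilation: [favevadpi] → [favevadbi]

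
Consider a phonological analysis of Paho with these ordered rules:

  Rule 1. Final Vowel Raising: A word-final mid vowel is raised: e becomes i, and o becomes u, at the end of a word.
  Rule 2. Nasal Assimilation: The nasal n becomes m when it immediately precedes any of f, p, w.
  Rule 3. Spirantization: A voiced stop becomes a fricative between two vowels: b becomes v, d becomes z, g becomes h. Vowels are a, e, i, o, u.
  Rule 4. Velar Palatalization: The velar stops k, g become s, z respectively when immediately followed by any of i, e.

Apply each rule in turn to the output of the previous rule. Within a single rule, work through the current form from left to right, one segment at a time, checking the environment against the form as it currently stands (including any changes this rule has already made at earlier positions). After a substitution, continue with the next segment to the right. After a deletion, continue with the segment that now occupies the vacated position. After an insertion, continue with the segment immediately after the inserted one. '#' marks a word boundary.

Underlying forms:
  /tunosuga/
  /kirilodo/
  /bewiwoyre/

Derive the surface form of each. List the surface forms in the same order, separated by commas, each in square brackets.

[tunosuha], [sirilozu], [bewiwoyri]

/tunosuga/:
  Rule 1 Final Vowel Raising: no change — [tunosuga]
  Rule 2 Nasal Assimilation: no change — [tunosuga]
  Rule 3 Spirantization: [tunosuga] → [tunosuha]
  Rule 4 Velar Palatalization: no change — [tunosuha]
/kirilodo/:
  Rule 1 Final Vowel Raising: [kirilodo] → [kirilodu]
  Rule 2 Nasal Assimilation: no change — [kirilodu]
  Rule 3 Spirantization: [kirilodu] → [kirilozu]
  Rule 4 Velar Palatalization: [kirilozu] → [sirilozu]
/bewiwoyre/:
  Rule 1 Final Vowel Raising: [bewiwoyre] → [bewiwoyri]
  Rule 2 Nasal Assimilation: no change — [bewiwoyri]
  Rule 3 Spirantization: no change — [bewiwoyri]
  Rule 4 Velar Palatalization: no change — [bewiwoyri]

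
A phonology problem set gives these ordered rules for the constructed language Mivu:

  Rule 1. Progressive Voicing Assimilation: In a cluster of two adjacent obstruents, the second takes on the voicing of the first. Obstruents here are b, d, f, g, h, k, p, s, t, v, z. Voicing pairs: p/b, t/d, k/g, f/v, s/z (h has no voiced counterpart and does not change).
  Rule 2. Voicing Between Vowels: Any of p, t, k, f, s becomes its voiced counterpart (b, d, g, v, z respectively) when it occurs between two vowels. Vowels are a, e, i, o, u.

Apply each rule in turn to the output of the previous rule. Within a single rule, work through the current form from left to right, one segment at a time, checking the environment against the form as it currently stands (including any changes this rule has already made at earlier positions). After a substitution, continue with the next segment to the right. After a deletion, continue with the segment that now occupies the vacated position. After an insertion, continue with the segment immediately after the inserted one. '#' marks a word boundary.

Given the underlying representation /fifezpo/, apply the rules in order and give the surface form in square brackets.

[fivezbo]

Rule 1 Progressive Voicing Assimilation: [fifezpo] → [fifezbo]
Rule 2 Voicing Between Vowels: [fifezbo] → [fivezbo]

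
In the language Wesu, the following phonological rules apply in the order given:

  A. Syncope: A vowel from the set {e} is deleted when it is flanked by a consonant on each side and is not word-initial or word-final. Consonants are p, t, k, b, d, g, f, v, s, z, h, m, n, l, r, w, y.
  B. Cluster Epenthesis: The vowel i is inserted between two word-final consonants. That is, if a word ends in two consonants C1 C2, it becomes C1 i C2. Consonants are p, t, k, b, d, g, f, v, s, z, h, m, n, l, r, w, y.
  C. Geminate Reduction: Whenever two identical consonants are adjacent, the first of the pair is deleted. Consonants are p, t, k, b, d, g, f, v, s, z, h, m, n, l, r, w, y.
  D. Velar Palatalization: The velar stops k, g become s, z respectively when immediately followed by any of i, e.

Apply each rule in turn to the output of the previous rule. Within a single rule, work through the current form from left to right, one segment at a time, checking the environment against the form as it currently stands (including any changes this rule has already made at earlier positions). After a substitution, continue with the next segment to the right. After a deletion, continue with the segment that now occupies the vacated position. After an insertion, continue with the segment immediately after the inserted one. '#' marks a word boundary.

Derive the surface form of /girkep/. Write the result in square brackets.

[zirsip]

A Syncope: [girkep] → [girkp]
B Cluster Epenthesis: [girkp] → [girkip]
C Geminate Reduction: no change — [girkip]
D Velar Palatalization: [girkip] → [zirsip]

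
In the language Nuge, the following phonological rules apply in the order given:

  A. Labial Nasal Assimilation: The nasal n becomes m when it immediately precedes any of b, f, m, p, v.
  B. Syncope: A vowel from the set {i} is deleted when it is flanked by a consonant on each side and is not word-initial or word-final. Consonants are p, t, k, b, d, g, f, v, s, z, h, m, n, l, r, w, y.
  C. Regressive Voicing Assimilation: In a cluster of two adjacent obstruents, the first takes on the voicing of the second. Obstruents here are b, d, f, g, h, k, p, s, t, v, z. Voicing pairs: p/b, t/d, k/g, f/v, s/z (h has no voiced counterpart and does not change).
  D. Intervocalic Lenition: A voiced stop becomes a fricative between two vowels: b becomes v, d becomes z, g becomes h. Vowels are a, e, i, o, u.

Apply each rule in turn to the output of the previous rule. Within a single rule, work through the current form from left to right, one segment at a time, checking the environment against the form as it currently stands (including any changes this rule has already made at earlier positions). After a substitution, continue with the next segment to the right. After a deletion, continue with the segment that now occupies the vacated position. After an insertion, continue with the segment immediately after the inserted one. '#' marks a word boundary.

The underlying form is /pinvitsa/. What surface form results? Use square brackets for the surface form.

[pmftsa]

A Labial Nasal Assimilation: [pinvitsa] → [pimvitsa]
B Syncope: [pimvitsa] → [pmvtsa]
C Regressive Voicing Assimilation: [pmvtsa] → [pmftsa]
D Intervocalic Lenition: no change — [pmftsa]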